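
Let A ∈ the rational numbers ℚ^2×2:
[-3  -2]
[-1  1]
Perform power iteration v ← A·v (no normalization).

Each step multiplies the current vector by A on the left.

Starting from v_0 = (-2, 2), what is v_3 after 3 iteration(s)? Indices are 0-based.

v_0 = (-2, 2).
v_1 = A·v_0 = (2, 4).
v_2 = A·v_1 = (-14, 2).
v_3 = A·v_2 = (38, 16).

v_3 = (38, 16)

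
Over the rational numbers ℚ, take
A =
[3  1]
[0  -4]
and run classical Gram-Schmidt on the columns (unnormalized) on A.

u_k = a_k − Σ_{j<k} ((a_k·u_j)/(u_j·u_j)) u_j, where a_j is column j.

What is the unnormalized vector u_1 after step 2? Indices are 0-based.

u_1 = (0, -4)

Step 1: u_0 = a_0 = (3, 0).
Step 2: u_1 = a_1 − (1/3)·u_0 = (0, -4).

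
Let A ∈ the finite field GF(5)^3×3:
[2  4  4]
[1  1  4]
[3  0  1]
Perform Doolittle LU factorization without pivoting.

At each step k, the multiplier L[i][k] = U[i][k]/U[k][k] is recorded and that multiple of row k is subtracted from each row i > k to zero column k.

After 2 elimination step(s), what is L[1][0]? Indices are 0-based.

Step 1: pivot at (0,0) is 2.
  row1 ← row1 − (3)·row0  ⇒  L[1][0]=3, U row1=(0, 4, 2)
  row2 ← row2 − (4)·row0  ⇒  L[2][0]=4, U row2=(0, 4, 0)
Step 2: pivot at (1,1) is 4.
  row2 ← row2 − (1)·row1  ⇒  L[2][1]=1, U row2=(0, 0, 3)

L[1][0] = 3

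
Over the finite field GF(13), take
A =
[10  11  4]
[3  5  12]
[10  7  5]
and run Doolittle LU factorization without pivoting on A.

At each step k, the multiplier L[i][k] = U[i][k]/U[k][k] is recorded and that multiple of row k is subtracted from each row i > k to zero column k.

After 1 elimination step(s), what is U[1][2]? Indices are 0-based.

U[1][2] = 3

[col 0] pivot 10
  R1 -= 12*R0 → (0, 3, 3)  (L[1][0] := 12)
  R2 -= 1*R0 → (0, 9, 1)  (L[2][0] := 1)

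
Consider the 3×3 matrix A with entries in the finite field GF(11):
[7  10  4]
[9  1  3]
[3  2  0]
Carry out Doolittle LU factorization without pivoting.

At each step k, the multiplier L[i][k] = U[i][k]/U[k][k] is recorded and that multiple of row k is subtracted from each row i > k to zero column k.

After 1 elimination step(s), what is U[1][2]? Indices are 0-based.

U[1][2] = 1

k=0: U[0][0]=7
  eliminate (1,0): mult=6, new row 1: (0, 7, 1); set L[1][0]=6
  eliminate (2,0): mult=2, new row 2: (0, 4, 3); set L[2][0]=2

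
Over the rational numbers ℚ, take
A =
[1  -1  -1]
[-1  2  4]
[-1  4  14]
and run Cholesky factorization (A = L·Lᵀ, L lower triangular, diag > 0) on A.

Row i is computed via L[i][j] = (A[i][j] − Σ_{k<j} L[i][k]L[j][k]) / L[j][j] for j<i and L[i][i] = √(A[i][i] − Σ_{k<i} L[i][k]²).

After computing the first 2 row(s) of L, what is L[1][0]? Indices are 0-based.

L[1][0] = -1

Step 1: L[0][0] = √(1) = 1.
  L[1][0] = (-1) / L[0][0] = -1.
Step 2: L[1][1] = √(1) = 1.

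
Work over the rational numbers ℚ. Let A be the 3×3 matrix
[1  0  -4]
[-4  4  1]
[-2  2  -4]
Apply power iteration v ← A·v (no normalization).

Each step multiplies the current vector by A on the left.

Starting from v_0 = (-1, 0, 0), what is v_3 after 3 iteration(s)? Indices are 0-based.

v_3 = (-17, 126, 54)

v_0 = (-1, 0, 0).
v_1 = A·v_0 = (-1, 4, 2).
v_2 = A·v_1 = (-9, 22, 2).
v_3 = A·v_2 = (-17, 126, 54).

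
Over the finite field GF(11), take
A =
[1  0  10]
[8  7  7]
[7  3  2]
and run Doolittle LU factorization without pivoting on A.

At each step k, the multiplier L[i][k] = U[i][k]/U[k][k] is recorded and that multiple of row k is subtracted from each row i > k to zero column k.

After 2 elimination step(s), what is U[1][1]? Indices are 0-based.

k=0: U[0][0]=1
  eliminate (1,0): mult=8, new row 1: (0, 7, 4); set L[1][0]=8
  eliminate (2,0): mult=7, new row 2: (0, 3, 9); set L[2][0]=7
k=1: U[1][1]=7
  eliminate (2,1): mult=2, new row 2: (0, 0, 1); set L[2][1]=2

U[1][1] = 7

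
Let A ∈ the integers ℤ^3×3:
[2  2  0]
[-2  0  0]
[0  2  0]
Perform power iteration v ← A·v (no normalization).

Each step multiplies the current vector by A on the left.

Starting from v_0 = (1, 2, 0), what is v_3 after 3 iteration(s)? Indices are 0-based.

v_3 = (-8, -16, -24)

v_0 = (1, 2, 0).
v_1 = A·v_0 = (6, -2, 4).
v_2 = A·v_1 = (8, -12, -4).
v_3 = A·v_2 = (-8, -16, -24).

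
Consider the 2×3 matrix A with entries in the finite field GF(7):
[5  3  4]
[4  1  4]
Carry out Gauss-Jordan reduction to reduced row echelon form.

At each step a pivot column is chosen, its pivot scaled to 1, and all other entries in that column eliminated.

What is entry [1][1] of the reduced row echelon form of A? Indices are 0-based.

[1] R0 /= 5  ⇒  (1, 2, 5)
     R1 -= 4·R0  ⇒  (0, 0, 5)
column 1 empty below row 1
[2] R1 /= 5  ⇒  (0, 0, 1)
     R0 -= 5·R1  ⇒  (1, 2, 0)

M[1][1] = 0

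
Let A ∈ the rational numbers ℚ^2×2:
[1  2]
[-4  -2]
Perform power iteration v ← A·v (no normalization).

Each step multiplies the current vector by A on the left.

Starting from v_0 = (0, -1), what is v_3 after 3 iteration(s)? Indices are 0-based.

v_3 = (10, -16)

v_0 = (0, -1).
v_1 = A·v_0 = (-2, 2).
v_2 = A·v_1 = (2, 4).
v_3 = A·v_2 = (10, -16).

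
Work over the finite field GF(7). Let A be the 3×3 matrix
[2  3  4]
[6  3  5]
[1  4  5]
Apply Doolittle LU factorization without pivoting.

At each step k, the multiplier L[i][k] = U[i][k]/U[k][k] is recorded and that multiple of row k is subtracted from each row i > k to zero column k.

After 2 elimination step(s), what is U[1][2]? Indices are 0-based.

[col 0] pivot 2
  R1 -= 3*R0 → (0, 1, 0)  (L[1][0] := 3)
  R2 -= 4*R0 → (0, 6, 3)  (L[2][0] := 4)
[col 1] pivot 1
  R2 -= 6*R1 → (0, 0, 3)  (L[2][1] := 6)

U[1][2] = 0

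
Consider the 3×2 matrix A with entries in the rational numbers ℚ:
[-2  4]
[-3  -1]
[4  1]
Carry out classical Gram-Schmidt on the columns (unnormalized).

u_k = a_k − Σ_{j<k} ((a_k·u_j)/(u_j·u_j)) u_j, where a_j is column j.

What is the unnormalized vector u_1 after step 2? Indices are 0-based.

u_1 = (114/29, -32/29, 33/29)

Step 1: u_0 = a_0 = (-2, -3, 4).
Step 2: u_1 = a_1 − (-1/29)·u_0 = (114/29, -32/29, 33/29).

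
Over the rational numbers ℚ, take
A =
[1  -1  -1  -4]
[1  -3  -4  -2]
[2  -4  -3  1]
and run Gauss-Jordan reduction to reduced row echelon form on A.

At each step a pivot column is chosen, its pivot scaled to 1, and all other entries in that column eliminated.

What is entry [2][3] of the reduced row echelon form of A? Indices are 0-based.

[1] R0 /= 1  ⇒  (1, -1, -1, -4)
     R1 -= 1·R0  ⇒  (0, -2, -3, 2)
     R2 -= 2·R0  ⇒  (0, -2, -1, 9)
[2] R1 /= -2  ⇒  (0, 1, 3/2, -1)
     R0 -= -1·R1  ⇒  (1, 0, 1/2, -5)
     R2 -= -2·R1  ⇒  (0, 0, 2, 7)
[3] R2 /= 2  ⇒  (0, 0, 1, 7/2)
     R0 -= 1/2·R2  ⇒  (1, 0, 0, -27/4)
     R1 -= 3/2·R2  ⇒  (0, 1, 0, -25/4)

M[2][3] = 7/2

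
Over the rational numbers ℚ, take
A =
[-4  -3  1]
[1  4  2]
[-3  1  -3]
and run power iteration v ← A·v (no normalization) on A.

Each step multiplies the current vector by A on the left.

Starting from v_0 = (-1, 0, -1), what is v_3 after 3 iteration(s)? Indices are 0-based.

v_0 = (-1, 0, -1).
v_1 = A·v_0 = (3, -3, 6).
v_2 = A·v_1 = (3, 3, -30).
v_3 = A·v_2 = (-51, -45, 84).

v_3 = (-51, -45, 84)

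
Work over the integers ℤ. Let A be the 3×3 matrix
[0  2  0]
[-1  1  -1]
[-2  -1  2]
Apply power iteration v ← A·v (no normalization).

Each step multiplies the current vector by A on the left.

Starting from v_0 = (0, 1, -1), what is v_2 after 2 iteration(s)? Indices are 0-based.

v_0 = (0, 1, -1).
v_1 = A·v_0 = (2, 2, -3).
v_2 = A·v_1 = (4, 3, -12).

v_2 = (4, 3, -12)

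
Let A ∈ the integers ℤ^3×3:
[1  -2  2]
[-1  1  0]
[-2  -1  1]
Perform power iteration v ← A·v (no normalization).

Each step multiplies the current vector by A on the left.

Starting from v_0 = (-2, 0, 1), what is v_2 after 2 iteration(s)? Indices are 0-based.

v_0 = (-2, 0, 1).
v_1 = A·v_0 = (0, 2, 5).
v_2 = A·v_1 = (6, 2, 3).

v_2 = (6, 2, 3)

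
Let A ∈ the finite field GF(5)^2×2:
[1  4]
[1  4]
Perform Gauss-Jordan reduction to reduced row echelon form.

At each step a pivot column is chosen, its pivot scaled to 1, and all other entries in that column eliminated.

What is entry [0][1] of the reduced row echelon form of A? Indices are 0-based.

M[0][1] = 4

step 1: normalize row 0 (÷1) = (1, 4)
  row 1: subtract 1×row0 = (0, 0)
skip col 1 (zero from row 1)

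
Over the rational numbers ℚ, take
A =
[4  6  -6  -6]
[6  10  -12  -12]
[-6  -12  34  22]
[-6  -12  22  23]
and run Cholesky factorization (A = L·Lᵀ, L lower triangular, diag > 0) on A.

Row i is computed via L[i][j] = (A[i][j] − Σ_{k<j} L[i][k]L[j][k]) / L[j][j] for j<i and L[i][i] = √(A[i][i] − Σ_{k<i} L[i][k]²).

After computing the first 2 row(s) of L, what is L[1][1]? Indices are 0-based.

L[1][1] = 1

Step 1: L[0][0] = √(4) = 2.
  L[1][0] = (6) / L[0][0] = 3.
Step 2: L[1][1] = √(1) = 1.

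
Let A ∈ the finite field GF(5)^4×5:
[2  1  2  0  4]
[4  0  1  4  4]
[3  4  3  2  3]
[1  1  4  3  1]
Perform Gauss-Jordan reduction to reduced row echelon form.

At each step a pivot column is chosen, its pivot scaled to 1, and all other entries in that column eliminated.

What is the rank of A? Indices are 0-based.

pivot(0,0)=2: scale R0 → (1, 3, 1, 0, 2)
  clear (1,0): R1 −= (4)R0 → (0, 3, 2, 4, 1)
  clear (2,0): R2 −= (3)R0 → (0, 0, 0, 2, 2)
  clear (3,0): R3 −= (1)R0 → (0, 3, 3, 3, 4)
pivot(1,1)=3: scale R1 → (0, 1, 4, 3, 2)
  clear (0,1): R0 −= (3)R1 → (1, 0, 4, 1, 1)
  clear (3,1): R3 −= (3)R1 → (0, 0, 1, 4, 3)
pivot(2,2): swap R2↔R3
pivot(2,2)=1: scale R2 → (0, 0, 1, 4, 3)
  clear (0,2): R0 −= (4)R2 → (1, 0, 0, 0, 4)
  clear (1,2): R1 −= (4)R2 → (0, 1, 0, 2, 0)
pivot(3,3)=2: scale R3 → (0, 0, 0, 1, 1)
  clear (1,3): R1 −= (2)R3 → (0, 1, 0, 0, 3)
  clear (2,3): R2 −= (4)R3 → (0, 0, 1, 0, 4)

rank = 4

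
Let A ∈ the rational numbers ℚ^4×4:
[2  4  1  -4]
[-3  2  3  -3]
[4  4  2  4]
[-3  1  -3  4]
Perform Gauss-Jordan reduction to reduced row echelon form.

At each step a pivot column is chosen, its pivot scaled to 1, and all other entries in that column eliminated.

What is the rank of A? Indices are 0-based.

rank = 4

pivot(0,0)=2: scale R0 → (1, 2, 1/2, -2)
  clear (1,0): R1 −= (-3)R0 → (0, 8, 9/2, -9)
  clear (2,0): R2 −= (4)R0 → (0, -4, 0, 12)
  clear (3,0): R3 −= (-3)R0 → (0, 7, -3/2, -2)
pivot(1,1)=8: scale R1 → (0, 1, 9/16, -9/8)
  clear (0,1): R0 −= (2)R1 → (1, 0, -5/8, 1/4)
  clear (2,1): R2 −= (-4)R1 → (0, 0, 9/4, 15/2)
  clear (3,1): R3 −= (7)R1 → (0, 0, -87/16, 47/8)
pivot(2,2)=9/4: scale R2 → (0, 0, 1, 10/3)
  clear (0,2): R0 −= (-5/8)R2 → (1, 0, 0, 7/3)
  clear (1,2): R1 −= (9/16)R2 → (0, 1, 0, -3)
  clear (3,2): R3 −= (-87/16)R2 → (0, 0, 0, 24)
pivot(3,3)=24: scale R3 → (0, 0, 0, 1)
  clear (0,3): R0 −= (7/3)R3 → (1, 0, 0, 0)
  clear (1,3): R1 −= (-3)R3 → (0, 1, 0, 0)
  clear (2,3): R2 −= (10/3)R3 → (0, 0, 1, 0)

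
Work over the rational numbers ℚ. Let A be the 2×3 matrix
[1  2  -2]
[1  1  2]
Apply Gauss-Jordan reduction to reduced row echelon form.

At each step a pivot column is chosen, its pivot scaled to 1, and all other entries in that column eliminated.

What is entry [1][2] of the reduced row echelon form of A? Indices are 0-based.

M[1][2] = -4

[1] R0 /= 1  ⇒  (1, 2, -2)
     R1 -= 1·R0  ⇒  (0, -1, 4)
[2] R1 /= -1  ⇒  (0, 1, -4)
     R0 -= 2·R1  ⇒  (1, 0, 6)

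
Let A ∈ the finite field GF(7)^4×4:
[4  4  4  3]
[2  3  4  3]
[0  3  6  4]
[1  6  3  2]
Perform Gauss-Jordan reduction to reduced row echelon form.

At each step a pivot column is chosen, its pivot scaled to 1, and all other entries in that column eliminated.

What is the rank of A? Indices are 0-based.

rank = 4

step 1: normalize row 0 (÷4) = (1, 1, 1, 6)
  row 1: subtract 2×row0 = (0, 1, 2, 5)
  row 3: subtract 1×row0 = (0, 5, 2, 3)
step 2: normalize row 1 (÷1) = (0, 1, 2, 5)
  row 0: subtract 1×row1 = (1, 0, 6, 1)
  row 2: subtract 3×row1 = (0, 0, 0, 3)
  row 3: subtract 5×row1 = (0, 0, 6, 6)
step 3: exchange rows 2,3
step 3: normalize row 2 (÷6) = (0, 0, 1, 1)
  row 0: subtract 6×row2 = (1, 0, 0, 2)
  row 1: subtract 2×row2 = (0, 1, 0, 3)
step 4: normalize row 3 (÷3) = (0, 0, 0, 1)
  row 0: subtract 2×row3 = (1, 0, 0, 0)
  row 1: subtract 3×row3 = (0, 1, 0, 0)
  row 2: subtract 1×row3 = (0, 0, 1, 0)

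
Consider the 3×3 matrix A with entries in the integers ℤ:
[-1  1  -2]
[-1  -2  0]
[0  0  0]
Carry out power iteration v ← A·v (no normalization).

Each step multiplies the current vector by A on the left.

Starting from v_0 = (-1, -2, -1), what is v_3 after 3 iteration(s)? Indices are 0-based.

v_0 = (-1, -2, -1).
v_1 = A·v_0 = (1, 5, 0).
v_2 = A·v_1 = (4, -11, 0).
v_3 = A·v_2 = (-15, 18, 0).

v_3 = (-15, 18, 0)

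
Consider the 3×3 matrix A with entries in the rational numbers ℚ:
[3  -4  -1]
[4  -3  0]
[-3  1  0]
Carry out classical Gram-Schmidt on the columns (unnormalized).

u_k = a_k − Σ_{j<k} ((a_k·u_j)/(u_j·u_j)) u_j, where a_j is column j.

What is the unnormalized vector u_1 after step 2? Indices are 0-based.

Step 1: u_0 = a_0 = (3, 4, -3).
Step 2: u_1 = a_1 − (-27/34)·u_0 = (-55/34, 3/17, -47/34).

u_1 = (-55/34, 3/17, -47/34)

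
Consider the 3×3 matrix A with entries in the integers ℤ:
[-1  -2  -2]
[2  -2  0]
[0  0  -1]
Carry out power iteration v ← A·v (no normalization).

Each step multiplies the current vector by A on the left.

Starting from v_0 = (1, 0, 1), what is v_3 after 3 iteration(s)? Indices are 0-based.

v_3 = (17, 22, -1)

v_0 = (1, 0, 1).
v_1 = A·v_0 = (-3, 2, -1).
v_2 = A·v_1 = (1, -10, 1).
v_3 = A·v_2 = (17, 22, -1).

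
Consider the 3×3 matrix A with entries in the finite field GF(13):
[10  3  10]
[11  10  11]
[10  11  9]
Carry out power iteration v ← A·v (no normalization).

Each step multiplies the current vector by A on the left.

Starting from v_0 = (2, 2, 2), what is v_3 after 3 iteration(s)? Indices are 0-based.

v_3 = (8, 6, 12)

v_0 = (2, 2, 2).
v_1 = A·v_0 = (7, 12, 8).
v_2 = A·v_1 = (4, 12, 1).
v_3 = A·v_2 = (8, 6, 12).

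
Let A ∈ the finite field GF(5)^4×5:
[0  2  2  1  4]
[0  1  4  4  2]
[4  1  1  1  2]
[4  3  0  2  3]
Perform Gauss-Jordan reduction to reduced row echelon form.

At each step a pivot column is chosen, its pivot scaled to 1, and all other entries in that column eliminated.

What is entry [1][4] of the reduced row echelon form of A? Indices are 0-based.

step 1: exchange rows 0,2
step 1: normalize row 0 (÷4) = (1, 4, 4, 4, 3)
  row 3: subtract 4×row0 = (0, 2, 4, 1, 1)
step 2: normalize row 1 (÷1) = (0, 1, 4, 4, 2)
  row 0: subtract 4×row1 = (1, 0, 3, 3, 0)
  row 2: subtract 2×row1 = (0, 0, 4, 3, 0)
  row 3: subtract 2×row1 = (0, 0, 1, 3, 2)
step 3: normalize row 2 (÷4) = (0, 0, 1, 2, 0)
  row 0: subtract 3×row2 = (1, 0, 0, 2, 0)
  row 1: subtract 4×row2 = (0, 1, 0, 1, 2)
  row 3: subtract 1×row2 = (0, 0, 0, 1, 2)
step 4: normalize row 3 (÷1) = (0, 0, 0, 1, 2)
  row 0: subtract 2×row3 = (1, 0, 0, 0, 1)
  row 1: subtract 1×row3 = (0, 1, 0, 0, 0)
  row 2: subtract 2×row3 = (0, 0, 1, 0, 1)

M[1][4] = 0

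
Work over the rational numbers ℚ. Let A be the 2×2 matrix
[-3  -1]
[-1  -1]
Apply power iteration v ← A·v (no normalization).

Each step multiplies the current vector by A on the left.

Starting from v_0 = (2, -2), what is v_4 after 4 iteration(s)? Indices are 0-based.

v_0 = (2, -2).
v_1 = A·v_0 = (-4, 0).
v_2 = A·v_1 = (12, 4).
v_3 = A·v_2 = (-40, -16).
v_4 = A·v_3 = (136, 56).

v_4 = (136, 56)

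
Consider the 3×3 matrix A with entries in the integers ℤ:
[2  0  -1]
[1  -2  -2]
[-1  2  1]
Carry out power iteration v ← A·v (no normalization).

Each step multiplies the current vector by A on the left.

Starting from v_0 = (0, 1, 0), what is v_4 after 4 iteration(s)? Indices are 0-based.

v_4 = (-4, -6, 6)

v_0 = (0, 1, 0).
v_1 = A·v_0 = (0, -2, 2).
v_2 = A·v_1 = (-2, 0, -2).
v_3 = A·v_2 = (-2, 2, 0).
v_4 = A·v_3 = (-4, -6, 6).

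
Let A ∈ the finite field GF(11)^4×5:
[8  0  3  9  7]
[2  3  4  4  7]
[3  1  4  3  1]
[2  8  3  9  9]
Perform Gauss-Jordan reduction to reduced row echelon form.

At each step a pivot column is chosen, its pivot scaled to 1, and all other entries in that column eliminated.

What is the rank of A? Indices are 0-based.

rank = 4

pivot(0,0)=8: scale R0 → (1, 0, 10, 8, 5)
  clear (1,0): R1 −= (2)R0 → (0, 3, 6, 10, 8)
  clear (2,0): R2 −= (3)R0 → (0, 1, 7, 1, 8)
  clear (3,0): R3 −= (2)R0 → (0, 8, 5, 4, 10)
pivot(1,1)=3: scale R1 → (0, 1, 2, 7, 10)
  clear (2,1): R2 −= (1)R1 → (0, 0, 5, 5, 9)
  clear (3,1): R3 −= (8)R1 → (0, 0, 0, 3, 7)
pivot(2,2)=5: scale R2 → (0, 0, 1, 1, 4)
  clear (0,2): R0 −= (10)R2 → (1, 0, 0, 9, 9)
  clear (1,2): R1 −= (2)R2 → (0, 1, 0, 5, 2)
pivot(3,3)=3: scale R3 → (0, 0, 0, 1, 6)
  clear (0,3): R0 −= (9)R3 → (1, 0, 0, 0, 10)
  clear (1,3): R1 −= (5)R3 → (0, 1, 0, 0, 5)
  clear (2,3): R2 −= (1)R3 → (0, 0, 1, 0, 9)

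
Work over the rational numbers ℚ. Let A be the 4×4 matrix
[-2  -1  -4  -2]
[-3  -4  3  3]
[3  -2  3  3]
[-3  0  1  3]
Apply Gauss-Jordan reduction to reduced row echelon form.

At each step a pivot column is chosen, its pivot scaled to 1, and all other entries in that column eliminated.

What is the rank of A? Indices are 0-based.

[1] R0 /= -2  ⇒  (1, 1/2, 2, 1)
     R1 -= -3·R0  ⇒  (0, -5/2, 9, 6)
     R2 -= 3·R0  ⇒  (0, -7/2, -3, 0)
     R3 -= -3·R0  ⇒  (0, 3/2, 7, 6)
[2] R1 /= -5/2  ⇒  (0, 1, -18/5, -12/5)
     R0 -= 1/2·R1  ⇒  (1, 0, 19/5, 11/5)
     R2 -= -7/2·R1  ⇒  (0, 0, -78/5, -42/5)
     R3 -= 3/2·R1  ⇒  (0, 0, 62/5, 48/5)
[3] R2 /= -78/5  ⇒  (0, 0, 1, 7/13)
     R0 -= 19/5·R2  ⇒  (1, 0, 0, 2/13)
     R1 -= -18/5·R2  ⇒  (0, 1, 0, -6/13)
     R3 -= 62/5·R2  ⇒  (0, 0, 0, 38/13)
[4] R3 /= 38/13  ⇒  (0, 0, 0, 1)
     R0 -= 2/13·R3  ⇒  (1, 0, 0, 0)
     R1 -= -6/13·R3  ⇒  (0, 1, 0, 0)
     R2 -= 7/13·R3  ⇒  (0, 0, 1, 0)

rank = 4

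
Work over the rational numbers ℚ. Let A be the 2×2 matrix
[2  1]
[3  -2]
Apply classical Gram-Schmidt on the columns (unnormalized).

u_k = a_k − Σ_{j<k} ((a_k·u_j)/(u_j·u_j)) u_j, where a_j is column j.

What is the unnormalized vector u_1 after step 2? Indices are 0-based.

Step 1: u_0 = a_0 = (2, 3).
Step 2: u_1 = a_1 − (-4/13)·u_0 = (21/13, -14/13).

u_1 = (21/13, -14/13)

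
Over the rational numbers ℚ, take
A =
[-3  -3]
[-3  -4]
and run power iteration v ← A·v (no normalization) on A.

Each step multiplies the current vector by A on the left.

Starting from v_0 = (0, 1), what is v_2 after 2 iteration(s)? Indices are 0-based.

v_2 = (21, 25)

v_0 = (0, 1).
v_1 = A·v_0 = (-3, -4).
v_2 = A·v_1 = (21, 25).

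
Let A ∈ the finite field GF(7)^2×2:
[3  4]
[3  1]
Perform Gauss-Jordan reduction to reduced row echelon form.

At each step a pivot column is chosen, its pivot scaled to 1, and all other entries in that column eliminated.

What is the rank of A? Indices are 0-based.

[1] R0 /= 3  ⇒  (1, 6)
     R1 -= 3·R0  ⇒  (0, 4)
[2] R1 /= 4  ⇒  (0, 1)
     R0 -= 6·R1  ⇒  (1, 0)

rank = 2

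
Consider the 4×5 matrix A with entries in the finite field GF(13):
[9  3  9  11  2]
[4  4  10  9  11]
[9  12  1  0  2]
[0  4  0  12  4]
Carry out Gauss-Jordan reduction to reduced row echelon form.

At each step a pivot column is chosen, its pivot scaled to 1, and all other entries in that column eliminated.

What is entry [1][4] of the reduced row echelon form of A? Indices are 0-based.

M[1][4] = 5

pivot(0,0)=9: scale R0 → (1, 9, 1, 7, 6)
  clear (1,0): R1 −= (4)R0 → (0, 7, 6, 7, 0)
  clear (2,0): R2 −= (9)R0 → (0, 9, 5, 2, 0)
pivot(1,1)=7: scale R1 → (0, 1, 12, 1, 0)
  clear (0,1): R0 −= (9)R1 → (1, 0, 10, 11, 6)
  clear (2,1): R2 −= (9)R1 → (0, 0, 1, 6, 0)
  clear (3,1): R3 −= (4)R1 → (0, 0, 4, 8, 4)
pivot(2,2)=1: scale R2 → (0, 0, 1, 6, 0)
  clear (0,2): R0 −= (10)R2 → (1, 0, 0, 3, 6)
  clear (1,2): R1 −= (12)R2 → (0, 1, 0, 7, 0)
  clear (3,2): R3 −= (4)R2 → (0, 0, 0, 10, 4)
pivot(3,3)=10: scale R3 → (0, 0, 0, 1, 3)
  clear (0,3): R0 −= (3)R3 → (1, 0, 0, 0, 10)
  clear (1,3): R1 −= (7)R3 → (0, 1, 0, 0, 5)
  clear (2,3): R2 −= (6)R3 → (0, 0, 1, 0, 8)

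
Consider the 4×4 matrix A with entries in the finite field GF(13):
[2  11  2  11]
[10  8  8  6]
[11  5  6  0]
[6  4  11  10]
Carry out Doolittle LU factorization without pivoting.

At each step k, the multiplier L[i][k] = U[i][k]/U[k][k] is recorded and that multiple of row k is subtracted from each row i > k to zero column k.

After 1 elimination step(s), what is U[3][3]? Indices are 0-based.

U[3][3] = 3

k=0: U[0][0]=2
  eliminate (1,0): mult=5, new row 1: (0, 5, 11, 3); set L[1][0]=5
  eliminate (2,0): mult=12, new row 2: (0, 3, 8, 11); set L[2][0]=12
  eliminate (3,0): mult=3, new row 3: (0, 10, 5, 3); set L[3][0]=3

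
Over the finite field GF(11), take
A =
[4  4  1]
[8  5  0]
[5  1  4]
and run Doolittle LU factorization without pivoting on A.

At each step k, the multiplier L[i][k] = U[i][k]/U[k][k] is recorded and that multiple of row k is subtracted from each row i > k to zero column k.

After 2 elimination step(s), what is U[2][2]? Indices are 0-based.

Step 1: pivot at (0,0) is 4.
  row1 ← row1 − (2)·row0  ⇒  L[1][0]=2, U row1=(0, 8, 9)
  row2 ← row2 − (4)·row0  ⇒  L[2][0]=4, U row2=(0, 7, 0)
Step 2: pivot at (1,1) is 8.
  row2 ← row2 − (5)·row1  ⇒  L[2][1]=5, U row2=(0, 0, 10)

U[2][2] = 10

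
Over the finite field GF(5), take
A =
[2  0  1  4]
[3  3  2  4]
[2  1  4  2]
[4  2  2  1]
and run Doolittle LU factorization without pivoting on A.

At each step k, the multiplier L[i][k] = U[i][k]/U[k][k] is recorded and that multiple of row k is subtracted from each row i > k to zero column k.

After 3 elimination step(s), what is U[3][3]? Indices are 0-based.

k=0: U[0][0]=2
  eliminate (1,0): mult=4, new row 1: (0, 3, 3, 3); set L[1][0]=4
  eliminate (2,0): mult=1, new row 2: (0, 1, 3, 3); set L[2][0]=1
  eliminate (3,0): mult=2, new row 3: (0, 2, 0, 3); set L[3][0]=2
k=1: U[1][1]=3
  eliminate (2,1): mult=2, new row 2: (0, 0, 2, 2); set L[2][1]=2
  eliminate (3,1): mult=4, new row 3: (0, 0, 3, 1); set L[3][1]=4
k=2: U[2][2]=2
  eliminate (3,2): mult=4, new row 3: (0, 0, 0, 3); set L[3][2]=4

U[3][3] = 3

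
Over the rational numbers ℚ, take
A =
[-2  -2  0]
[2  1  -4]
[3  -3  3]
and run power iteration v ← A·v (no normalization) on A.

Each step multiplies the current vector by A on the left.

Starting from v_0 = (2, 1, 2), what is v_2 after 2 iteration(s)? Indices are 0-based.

v_2 = (18, -51, 18)

v_0 = (2, 1, 2).
v_1 = A·v_0 = (-6, -3, 9).
v_2 = A·v_1 = (18, -51, 18).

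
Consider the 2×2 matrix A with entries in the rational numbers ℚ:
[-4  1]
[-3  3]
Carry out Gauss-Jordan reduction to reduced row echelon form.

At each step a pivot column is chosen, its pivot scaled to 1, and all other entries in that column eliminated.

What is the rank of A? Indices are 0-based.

rank = 2

pivot(0,0)=-4: scale R0 → (1, -1/4)
  clear (1,0): R1 −= (-3)R0 → (0, 9/4)
pivot(1,1)=9/4: scale R1 → (0, 1)
  clear (0,1): R0 −= (-1/4)R1 → (1, 0)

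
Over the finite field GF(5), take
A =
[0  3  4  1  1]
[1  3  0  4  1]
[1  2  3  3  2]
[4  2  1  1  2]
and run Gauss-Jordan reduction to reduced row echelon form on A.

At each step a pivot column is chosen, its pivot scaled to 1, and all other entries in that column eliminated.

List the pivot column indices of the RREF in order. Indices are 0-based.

step 1: exchange rows 0,1
step 1: normalize row 0 (÷1) = (1, 3, 0, 4, 1)
  row 2: subtract 1×row0 = (0, 4, 3, 4, 1)
  row 3: subtract 4×row0 = (0, 0, 1, 0, 3)
step 2: normalize row 1 (÷3) = (0, 1, 3, 2, 2)
  row 0: subtract 3×row1 = (1, 0, 1, 3, 0)
  row 2: subtract 4×row1 = (0, 0, 1, 1, 3)
step 3: normalize row 2 (÷1) = (0, 0, 1, 1, 3)
  row 0: subtract 1×row2 = (1, 0, 0, 2, 2)
  row 1: subtract 3×row2 = (0, 1, 0, 4, 3)
  row 3: subtract 1×row2 = (0, 0, 0, 4, 0)
step 4: normalize row 3 (÷4) = (0, 0, 0, 1, 0)
  row 0: subtract 2×row3 = (1, 0, 0, 0, 2)
  row 1: subtract 4×row3 = (0, 1, 0, 0, 3)
  row 2: subtract 1×row3 = (0, 0, 1, 0, 3)

pivot columns: 0, 1, 2, 3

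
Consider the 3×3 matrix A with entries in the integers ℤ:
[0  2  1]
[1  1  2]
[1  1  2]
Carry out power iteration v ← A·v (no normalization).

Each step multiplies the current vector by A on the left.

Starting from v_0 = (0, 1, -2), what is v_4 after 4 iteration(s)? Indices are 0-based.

v_0 = (0, 1, -2).
v_1 = A·v_0 = (0, -3, -3).
v_2 = A·v_1 = (-9, -9, -9).
v_3 = A·v_2 = (-27, -36, -36).
v_4 = A·v_3 = (-108, -135, -135).

v_4 = (-108, -135, -135)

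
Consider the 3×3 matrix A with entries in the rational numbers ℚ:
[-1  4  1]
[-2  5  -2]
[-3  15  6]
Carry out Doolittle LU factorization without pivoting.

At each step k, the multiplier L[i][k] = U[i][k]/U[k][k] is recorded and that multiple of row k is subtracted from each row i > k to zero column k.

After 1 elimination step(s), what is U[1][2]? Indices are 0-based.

U[1][2] = -4

Step 1: pivot at (0,0) is -1.
  row1 ← row1 − (2)·row0  ⇒  L[1][0]=2, U row1=(0, -3, -4)
  row2 ← row2 − (3)·row0  ⇒  L[2][0]=3, U row2=(0, 3, 3)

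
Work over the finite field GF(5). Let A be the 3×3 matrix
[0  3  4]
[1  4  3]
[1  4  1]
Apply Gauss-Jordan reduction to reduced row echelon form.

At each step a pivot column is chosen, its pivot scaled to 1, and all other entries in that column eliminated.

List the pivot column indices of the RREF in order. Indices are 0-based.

pivot(0,0): swap R0↔R1
pivot(0,0)=1: scale R0 → (1, 4, 3)
  clear (2,0): R2 −= (1)R0 → (0, 0, 3)
pivot(1,1)=3: scale R1 → (0, 1, 3)
  clear (0,1): R0 −= (4)R1 → (1, 0, 1)
pivot(2,2)=3: scale R2 → (0, 0, 1)
  clear (0,2): R0 −= (1)R2 → (1, 0, 0)
  clear (1,2): R1 −= (3)R2 → (0, 1, 0)

pivot columns: 0, 1, 2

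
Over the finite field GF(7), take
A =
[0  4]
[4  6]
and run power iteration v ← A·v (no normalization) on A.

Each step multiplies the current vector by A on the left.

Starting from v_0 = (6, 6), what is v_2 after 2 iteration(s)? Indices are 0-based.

v_0 = (6, 6).
v_1 = A·v_0 = (3, 4).
v_2 = A·v_1 = (2, 1).

v_2 = (2, 1)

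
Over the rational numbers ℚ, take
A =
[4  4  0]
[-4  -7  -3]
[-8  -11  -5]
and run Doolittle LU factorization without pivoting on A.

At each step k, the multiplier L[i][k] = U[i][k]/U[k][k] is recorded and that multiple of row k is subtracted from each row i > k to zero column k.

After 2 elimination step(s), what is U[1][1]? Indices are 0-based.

k=0: U[0][0]=4
  eliminate (1,0): mult=-1, new row 1: (0, -3, -3); set L[1][0]=-1
  eliminate (2,0): mult=-2, new row 2: (0, -3, -5); set L[2][0]=-2
k=1: U[1][1]=-3
  eliminate (2,1): mult=1, new row 2: (0, 0, -2); set L[2][1]=1

U[1][1] = -3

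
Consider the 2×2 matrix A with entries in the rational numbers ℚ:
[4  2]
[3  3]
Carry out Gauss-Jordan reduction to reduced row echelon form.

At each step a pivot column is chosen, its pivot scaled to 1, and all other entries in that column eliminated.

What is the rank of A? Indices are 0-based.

step 1: normalize row 0 (÷4) = (1, 1/2)
  row 1: subtract 3×row0 = (0, 3/2)
step 2: normalize row 1 (÷3/2) = (0, 1)
  row 0: subtract 1/2×row1 = (1, 0)

rank = 2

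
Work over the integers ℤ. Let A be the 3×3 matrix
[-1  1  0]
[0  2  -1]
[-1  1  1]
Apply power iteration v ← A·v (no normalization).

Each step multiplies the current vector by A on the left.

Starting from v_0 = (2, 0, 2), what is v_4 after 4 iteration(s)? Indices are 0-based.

v_0 = (2, 0, 2).
v_1 = A·v_0 = (-2, -2, 0).
v_2 = A·v_1 = (0, -4, 0).
v_3 = A·v_2 = (-4, -8, -4).
v_4 = A·v_3 = (-4, -12, -8).

v_4 = (-4, -12, -8)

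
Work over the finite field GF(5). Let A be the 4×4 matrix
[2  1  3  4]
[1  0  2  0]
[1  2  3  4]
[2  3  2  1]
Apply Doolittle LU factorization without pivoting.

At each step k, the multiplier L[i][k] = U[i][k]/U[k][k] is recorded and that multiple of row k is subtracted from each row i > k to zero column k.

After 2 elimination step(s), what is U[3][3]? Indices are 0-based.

U[3][3] = 4

[col 0] pivot 2
  R1 -= 3*R0 → (0, 2, 3, 3)  (L[1][0] := 3)
  R2 -= 3*R0 → (0, 4, 4, 2)  (L[2][0] := 3)
  R3 -= 1*R0 → (0, 2, 4, 2)  (L[3][0] := 1)
[col 1] pivot 2
  R2 -= 2*R1 → (0, 0, 3, 1)  (L[2][1] := 2)
  R3 -= 1*R1 → (0, 0, 1, 4)  (L[3][1] := 1)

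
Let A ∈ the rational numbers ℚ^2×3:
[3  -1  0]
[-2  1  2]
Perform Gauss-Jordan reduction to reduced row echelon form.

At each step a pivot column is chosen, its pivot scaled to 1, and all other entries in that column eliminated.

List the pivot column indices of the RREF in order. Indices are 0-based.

pivot columns: 0, 1

step 1: normalize row 0 (÷3) = (1, -1/3, 0)
  row 1: subtract -2×row0 = (0, 1/3, 2)
step 2: normalize row 1 (÷1/3) = (0, 1, 6)
  row 0: subtract -1/3×row1 = (1, 0, 2)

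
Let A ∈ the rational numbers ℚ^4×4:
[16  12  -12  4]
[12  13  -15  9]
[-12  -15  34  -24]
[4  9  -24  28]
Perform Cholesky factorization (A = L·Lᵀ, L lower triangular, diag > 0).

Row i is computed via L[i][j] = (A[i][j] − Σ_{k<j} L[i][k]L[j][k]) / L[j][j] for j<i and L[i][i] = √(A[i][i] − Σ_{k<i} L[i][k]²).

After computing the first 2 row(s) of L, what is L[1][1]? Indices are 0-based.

Step 1: L[0][0] = √(16) = 4.
  L[1][0] = (12) / L[0][0] = 3.
Step 2: L[1][1] = √(4) = 2.

L[1][1] = 2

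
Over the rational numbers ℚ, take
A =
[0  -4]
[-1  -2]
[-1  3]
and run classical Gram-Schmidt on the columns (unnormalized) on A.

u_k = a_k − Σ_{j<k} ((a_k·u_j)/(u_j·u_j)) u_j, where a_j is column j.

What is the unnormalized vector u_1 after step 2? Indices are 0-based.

Step 1: u_0 = a_0 = (0, -1, -1).
Step 2: u_1 = a_1 − (-1/2)·u_0 = (-4, -5/2, 5/2).

u_1 = (-4, -5/2, 5/2)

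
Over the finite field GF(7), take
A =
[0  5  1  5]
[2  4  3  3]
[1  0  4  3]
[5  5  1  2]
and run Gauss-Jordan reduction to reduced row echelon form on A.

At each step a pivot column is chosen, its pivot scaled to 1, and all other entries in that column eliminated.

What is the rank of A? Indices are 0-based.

[1] R0 <-> R1
[1] R0 /= 2  ⇒  (1, 2, 5, 5)
     R2 -= 1·R0  ⇒  (0, 5, 6, 5)
     R3 -= 5·R0  ⇒  (0, 2, 4, 5)
[2] R1 /= 5  ⇒  (0, 1, 3, 1)
     R0 -= 2·R1  ⇒  (1, 0, 6, 3)
     R2 -= 5·R1  ⇒  (0, 0, 5, 0)
     R3 -= 2·R1  ⇒  (0, 0, 5, 3)
[3] R2 /= 5  ⇒  (0, 0, 1, 0)
     R0 -= 6·R2  ⇒  (1, 0, 0, 3)
     R1 -= 3·R2  ⇒  (0, 1, 0, 1)
     R3 -= 5·R2  ⇒  (0, 0, 0, 3)
[4] R3 /= 3  ⇒  (0, 0, 0, 1)
     R0 -= 3·R3  ⇒  (1, 0, 0, 0)
     R1 -= 1·R3  ⇒  (0, 1, 0, 0)

rank = 4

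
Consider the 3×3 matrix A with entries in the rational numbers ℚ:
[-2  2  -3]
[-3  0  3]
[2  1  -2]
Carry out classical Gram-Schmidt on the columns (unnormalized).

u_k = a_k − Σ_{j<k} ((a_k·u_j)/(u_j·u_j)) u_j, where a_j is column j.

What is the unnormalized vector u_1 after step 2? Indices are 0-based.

Step 1: u_0 = a_0 = (-2, -3, 2).
Step 2: u_1 = a_1 − (-2/17)·u_0 = (30/17, -6/17, 21/17).

u_1 = (30/17, -6/17, 21/17)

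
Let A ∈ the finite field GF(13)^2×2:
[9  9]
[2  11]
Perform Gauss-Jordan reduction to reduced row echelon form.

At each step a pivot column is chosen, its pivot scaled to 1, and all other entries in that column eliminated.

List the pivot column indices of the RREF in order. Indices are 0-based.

[1] R0 /= 9  ⇒  (1, 1)
     R1 -= 2·R0  ⇒  (0, 9)
[2] R1 /= 9  ⇒  (0, 1)
     R0 -= 1·R1  ⇒  (1, 0)

pivot columns: 0, 1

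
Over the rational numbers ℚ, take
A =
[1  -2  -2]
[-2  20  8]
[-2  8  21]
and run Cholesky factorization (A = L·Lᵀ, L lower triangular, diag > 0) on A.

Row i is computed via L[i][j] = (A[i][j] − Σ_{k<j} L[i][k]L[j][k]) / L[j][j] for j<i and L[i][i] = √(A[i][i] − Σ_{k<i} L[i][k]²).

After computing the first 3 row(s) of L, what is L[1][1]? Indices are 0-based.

Step 1: L[0][0] = √(1) = 1.
  L[1][0] = (-2) / L[0][0] = -2.
Step 2: L[1][1] = √(16) = 4.
  L[2][0] = (-2) / L[0][0] = -2.
  L[2][1] = (4) / L[1][1] = 1.
Step 3: L[2][2] = √(16) = 4.

L[1][1] = 4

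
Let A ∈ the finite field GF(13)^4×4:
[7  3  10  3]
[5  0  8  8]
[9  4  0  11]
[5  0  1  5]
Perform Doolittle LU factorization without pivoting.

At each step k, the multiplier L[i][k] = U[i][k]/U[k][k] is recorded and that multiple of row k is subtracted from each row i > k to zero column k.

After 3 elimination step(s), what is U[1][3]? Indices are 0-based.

U[1][3] = 4

[col 0] pivot 7
  R1 -= 10*R0 → (0, 9, 12, 4)  (L[1][0] := 10)
  R2 -= 5*R0 → (0, 2, 2, 9)  (L[2][0] := 5)
  R3 -= 10*R0 → (0, 9, 5, 1)  (L[3][0] := 10)
[col 1] pivot 9
  R2 -= 6*R1 → (0, 0, 8, 11)  (L[2][1] := 6)
  R3 -= 1*R1 → (0, 0, 6, 10)  (L[3][1] := 1)
[col 2] pivot 8
  R3 -= 4*R2 → (0, 0, 0, 5)  (L[3][2] := 4)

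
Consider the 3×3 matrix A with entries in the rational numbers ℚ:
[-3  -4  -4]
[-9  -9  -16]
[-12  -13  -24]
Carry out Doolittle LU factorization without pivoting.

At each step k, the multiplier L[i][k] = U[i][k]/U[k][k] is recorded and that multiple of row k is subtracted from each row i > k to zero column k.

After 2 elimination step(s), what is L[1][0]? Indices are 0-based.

Step 1: pivot at (0,0) is -3.
  row1 ← row1 − (3)·row0  ⇒  L[1][0]=3, U row1=(0, 3, -4)
  row2 ← row2 − (4)·row0  ⇒  L[2][0]=4, U row2=(0, 3, -8)
Step 2: pivot at (1,1) is 3.
  row2 ← row2 − (1)·row1  ⇒  L[2][1]=1, U row2=(0, 0, -4)

L[1][0] = 3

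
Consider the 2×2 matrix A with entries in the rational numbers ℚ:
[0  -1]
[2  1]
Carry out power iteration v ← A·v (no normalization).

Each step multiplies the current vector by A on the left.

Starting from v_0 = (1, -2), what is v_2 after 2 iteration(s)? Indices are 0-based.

v_2 = (0, 4)

v_0 = (1, -2).
v_1 = A·v_0 = (2, 0).
v_2 = A·v_1 = (0, 4).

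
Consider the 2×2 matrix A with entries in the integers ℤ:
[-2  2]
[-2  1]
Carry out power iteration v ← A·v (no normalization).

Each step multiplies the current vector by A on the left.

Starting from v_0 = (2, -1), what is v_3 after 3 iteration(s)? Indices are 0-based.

v_0 = (2, -1).
v_1 = A·v_0 = (-6, -5).
v_2 = A·v_1 = (2, 7).
v_3 = A·v_2 = (10, 3).

v_3 = (10, 3)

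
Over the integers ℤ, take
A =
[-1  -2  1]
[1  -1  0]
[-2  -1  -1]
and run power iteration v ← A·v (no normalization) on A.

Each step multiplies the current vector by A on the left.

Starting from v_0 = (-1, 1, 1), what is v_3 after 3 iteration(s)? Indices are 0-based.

v_3 = (-6, 2, -12)

v_0 = (-1, 1, 1).
v_1 = A·v_0 = (0, -2, 0).
v_2 = A·v_1 = (4, 2, 2).
v_3 = A·v_2 = (-6, 2, -12).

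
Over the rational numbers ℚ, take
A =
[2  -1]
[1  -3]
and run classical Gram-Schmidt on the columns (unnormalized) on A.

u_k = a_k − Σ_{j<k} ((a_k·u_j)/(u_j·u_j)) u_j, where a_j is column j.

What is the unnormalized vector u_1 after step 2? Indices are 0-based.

Step 1: u_0 = a_0 = (2, 1).
Step 2: u_1 = a_1 − (-1)·u_0 = (1, -2).

u_1 = (1, -2)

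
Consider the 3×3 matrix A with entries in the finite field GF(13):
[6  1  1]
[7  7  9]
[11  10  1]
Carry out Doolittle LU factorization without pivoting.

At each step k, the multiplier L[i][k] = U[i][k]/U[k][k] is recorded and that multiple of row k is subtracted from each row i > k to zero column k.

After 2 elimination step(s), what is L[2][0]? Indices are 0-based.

L[2][0] = 4

Step 1: pivot at (0,0) is 6.
  row1 ← row1 − (12)·row0  ⇒  L[1][0]=12, U row1=(0, 8, 10)
  row2 ← row2 − (4)·row0  ⇒  L[2][0]=4, U row2=(0, 6, 10)
Step 2: pivot at (1,1) is 8.
  row2 ← row2 − (4)·row1  ⇒  L[2][1]=4, U row2=(0, 0, 9)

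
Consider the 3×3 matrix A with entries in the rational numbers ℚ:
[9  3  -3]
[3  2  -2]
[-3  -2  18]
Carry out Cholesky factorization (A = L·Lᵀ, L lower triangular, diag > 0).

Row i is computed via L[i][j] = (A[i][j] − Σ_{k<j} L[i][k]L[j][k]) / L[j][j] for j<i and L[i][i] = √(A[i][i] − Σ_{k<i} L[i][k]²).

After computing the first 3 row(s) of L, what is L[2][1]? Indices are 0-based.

L[2][1] = -1

Step 1: L[0][0] = √(9) = 3.
  L[1][0] = (3) / L[0][0] = 1.
Step 2: L[1][1] = √(1) = 1.
  L[2][0] = (-3) / L[0][0] = -1.
  L[2][1] = (-1) / L[1][1] = -1.
Step 3: L[2][2] = √(16) = 4.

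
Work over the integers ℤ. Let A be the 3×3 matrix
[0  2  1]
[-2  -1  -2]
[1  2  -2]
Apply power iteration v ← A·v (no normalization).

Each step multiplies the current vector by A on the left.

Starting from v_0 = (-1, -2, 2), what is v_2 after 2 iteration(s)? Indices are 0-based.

v_2 = (-9, 22, 16)

v_0 = (-1, -2, 2).
v_1 = A·v_0 = (-2, 0, -9).
v_2 = A·v_1 = (-9, 22, 16).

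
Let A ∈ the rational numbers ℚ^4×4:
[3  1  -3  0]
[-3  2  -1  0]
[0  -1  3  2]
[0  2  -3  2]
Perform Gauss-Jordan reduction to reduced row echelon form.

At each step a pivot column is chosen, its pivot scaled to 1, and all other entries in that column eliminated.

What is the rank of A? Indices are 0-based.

rank = 4

step 1: normalize row 0 (÷3) = (1, 1/3, -1, 0)
  row 1: subtract -3×row0 = (0, 3, -4, 0)
step 2: normalize row 1 (÷3) = (0, 1, -4/3, 0)
  row 0: subtract 1/3×row1 = (1, 0, -5/9, 0)
  row 2: subtract -1×row1 = (0, 0, 5/3, 2)
  row 3: subtract 2×row1 = (0, 0, -1/3, 2)
step 3: normalize row 2 (÷5/3) = (0, 0, 1, 6/5)
  row 0: subtract -5/9×row2 = (1, 0, 0, 2/3)
  row 1: subtract -4/3×row2 = (0, 1, 0, 8/5)
  row 3: subtract -1/3×row2 = (0, 0, 0, 12/5)
step 4: normalize row 3 (÷12/5) = (0, 0, 0, 1)
  row 0: subtract 2/3×row3 = (1, 0, 0, 0)
  row 1: subtract 8/5×row3 = (0, 1, 0, 0)
  row 2: subtract 6/5×row3 = (0, 0, 1, 0)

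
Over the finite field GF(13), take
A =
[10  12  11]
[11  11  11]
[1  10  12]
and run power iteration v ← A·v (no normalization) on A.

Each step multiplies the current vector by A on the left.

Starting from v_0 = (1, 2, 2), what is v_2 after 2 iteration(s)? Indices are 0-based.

v_2 = (12, 0, 2)

v_0 = (1, 2, 2).
v_1 = A·v_0 = (4, 3, 6).
v_2 = A·v_1 = (12, 0, 2).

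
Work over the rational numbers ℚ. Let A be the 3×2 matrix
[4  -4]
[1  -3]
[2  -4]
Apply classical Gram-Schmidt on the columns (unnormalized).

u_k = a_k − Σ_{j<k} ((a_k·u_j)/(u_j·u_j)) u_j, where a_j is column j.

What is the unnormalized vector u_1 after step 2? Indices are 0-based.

Step 1: u_0 = a_0 = (4, 1, 2).
Step 2: u_1 = a_1 − (-9/7)·u_0 = (8/7, -12/7, -10/7).

u_1 = (8/7, -12/7, -10/7)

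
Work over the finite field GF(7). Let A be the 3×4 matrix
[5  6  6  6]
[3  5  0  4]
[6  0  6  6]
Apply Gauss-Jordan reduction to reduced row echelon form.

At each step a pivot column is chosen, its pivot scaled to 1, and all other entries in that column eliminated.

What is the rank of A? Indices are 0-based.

pivot(0,0)=5: scale R0 → (1, 4, 4, 4)
  clear (1,0): R1 −= (3)R0 → (0, 0, 2, 6)
  clear (2,0): R2 −= (6)R0 → (0, 4, 3, 3)
pivot(1,1): swap R1↔R2
pivot(1,1)=4: scale R1 → (0, 1, 6, 6)
  clear (0,1): R0 −= (4)R1 → (1, 0, 1, 1)
pivot(2,2)=2: scale R2 → (0, 0, 1, 3)
  clear (0,2): R0 −= (1)R2 → (1, 0, 0, 5)
  clear (1,2): R1 −= (6)R2 → (0, 1, 0, 2)

rank = 3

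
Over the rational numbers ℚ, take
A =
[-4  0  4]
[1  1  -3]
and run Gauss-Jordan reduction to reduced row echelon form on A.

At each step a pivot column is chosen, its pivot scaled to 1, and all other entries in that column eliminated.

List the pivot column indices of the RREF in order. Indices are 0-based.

pivot(0,0)=-4: scale R0 → (1, 0, -1)
  clear (1,0): R1 −= (1)R0 → (0, 1, -2)
pivot(1,1)=1: scale R1 → (0, 1, -2)

pivot columns: 0, 1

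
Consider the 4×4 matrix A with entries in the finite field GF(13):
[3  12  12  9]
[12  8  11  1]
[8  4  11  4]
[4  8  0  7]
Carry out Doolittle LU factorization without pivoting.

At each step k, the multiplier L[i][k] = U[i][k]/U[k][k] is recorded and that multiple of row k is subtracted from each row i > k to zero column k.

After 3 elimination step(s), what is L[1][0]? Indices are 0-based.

Step 1: pivot at (0,0) is 3.
  row1 ← row1 − (4)·row0  ⇒  L[1][0]=4, U row1=(0, 12, 2, 4)
  row2 ← row2 − (7)·row0  ⇒  L[2][0]=7, U row2=(0, 11, 5, 6)
  row3 ← row3 − (10)·row0  ⇒  L[3][0]=10, U row3=(0, 5, 10, 8)
Step 2: pivot at (1,1) is 12.
  row2 ← row2 − (2)·row1  ⇒  L[2][1]=2, U row2=(0, 0, 1, 11)
  row3 ← row3 − (8)·row1  ⇒  L[3][1]=8, U row3=(0, 0, 7, 2)
Step 3: pivot at (2,2) is 1.
  row3 ← row3 − (7)·row2  ⇒  L[3][2]=7, U row3=(0, 0, 0, 3)

L[1][0] = 4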